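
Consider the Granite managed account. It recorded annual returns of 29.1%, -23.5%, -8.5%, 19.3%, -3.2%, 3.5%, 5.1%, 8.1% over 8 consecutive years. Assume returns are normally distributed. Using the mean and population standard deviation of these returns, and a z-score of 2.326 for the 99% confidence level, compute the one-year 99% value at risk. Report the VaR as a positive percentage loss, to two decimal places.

31.60

Mean return r̄ = 29.90 / 8 = 3.7375%
Σ(r − r̄)² = 1846.1588; population σ = √(1846.1588/8) = 15.1911%
VaR = −(r̄ − z·σ) = −(3.7375 − 2.326 × 15.1911) = −(-31.5970) = 31.5970%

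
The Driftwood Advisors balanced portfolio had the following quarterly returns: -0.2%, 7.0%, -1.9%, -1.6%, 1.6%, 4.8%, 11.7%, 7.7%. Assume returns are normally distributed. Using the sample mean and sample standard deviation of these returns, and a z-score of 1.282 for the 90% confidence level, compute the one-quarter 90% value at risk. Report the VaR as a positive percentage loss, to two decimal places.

Mean return μ = 29.10 / 8 = 3.6375%
Σ(r − μ)² = 171.1388; sample σ = √(171.1388/7) = 4.9445%
VaR = −(μ − z·σ) = −(3.6375 − 1.282 × 4.9445) = −(-2.7013) = 2.7013%

2.70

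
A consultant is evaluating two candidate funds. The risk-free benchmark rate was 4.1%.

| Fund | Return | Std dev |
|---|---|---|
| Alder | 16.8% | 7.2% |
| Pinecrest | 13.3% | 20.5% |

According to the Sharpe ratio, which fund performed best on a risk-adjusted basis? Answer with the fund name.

Alder: Sharpe ratio = (16.8% − 4.1%) / 7.2% = 1.764
Pinecrest: Sharpe ratio = (13.3% − 4.1%) / 20.5% = 0.449
Highest: Alder (1.764).

Alder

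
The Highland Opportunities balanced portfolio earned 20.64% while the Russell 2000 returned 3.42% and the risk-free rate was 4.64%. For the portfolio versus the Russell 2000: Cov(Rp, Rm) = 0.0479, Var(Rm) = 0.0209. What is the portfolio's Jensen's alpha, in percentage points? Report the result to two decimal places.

β = Cov / Var = 0.0479 / 0.0209 = 2.2919
E[R] = Rf + β(Rm − Rf) = 4.64% + 2.2919 × (3.42% − 4.64%) = 1.8439%
α = Rp − E[R] = 20.64% − 1.8439% = 18.7961

18.80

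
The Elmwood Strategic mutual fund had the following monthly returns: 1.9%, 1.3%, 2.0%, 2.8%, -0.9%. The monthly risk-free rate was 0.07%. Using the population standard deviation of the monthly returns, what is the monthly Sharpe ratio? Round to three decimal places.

Mean return r̄ = 7.10 / 5 = 1.4200%
Population std dev = √[7.8680 / 5] = 1.2544%
Sharpe = (r̄ − rf) / σ = (1.4200 − 0.07) / 1.2544 = 1.3500 / 1.2544 = 1.0762

1.076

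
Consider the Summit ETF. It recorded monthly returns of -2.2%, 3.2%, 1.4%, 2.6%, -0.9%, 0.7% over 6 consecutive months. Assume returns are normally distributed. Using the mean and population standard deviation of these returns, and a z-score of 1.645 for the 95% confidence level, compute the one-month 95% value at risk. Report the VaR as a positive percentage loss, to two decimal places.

r̄ = (-2.2 + 3.2 + 1.4 + 2.6 − 0.9 + 0.7) / 6 = 0.8000%
Population σ = √[Σ(r − r̄)² / 6] = √[21.2600 / 6] = √3.5433 = 1.8824%
VaR = −(r̄ − z·σ) = −(0.8000 − 1.645 × 1.8824) = −(-2.2965) = 2.2965%

2.30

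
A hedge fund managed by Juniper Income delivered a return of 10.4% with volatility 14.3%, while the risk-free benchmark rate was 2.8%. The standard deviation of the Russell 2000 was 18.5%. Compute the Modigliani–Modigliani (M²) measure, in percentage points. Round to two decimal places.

12.63

Sharpe = (Rp − Rf) / σp = (10.4% − 2.8%) / 14.3% = 0.5315
M² = Rf + Sharpe × σm = 2.8% + 0.5315 × 18.5% = 12.6328%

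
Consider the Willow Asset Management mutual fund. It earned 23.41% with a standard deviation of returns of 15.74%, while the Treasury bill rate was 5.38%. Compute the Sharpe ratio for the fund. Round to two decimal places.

1.15

Sharpe = (Rp − Rf) / σp = (23.41% − 5.38%) / 15.74% = 18.03% / 15.74% = 1.1455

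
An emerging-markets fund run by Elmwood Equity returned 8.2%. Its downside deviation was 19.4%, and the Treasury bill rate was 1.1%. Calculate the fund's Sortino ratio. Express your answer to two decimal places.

0.37

Sortino = (Rp − Rf) / σd = (8.2% − 1.1%) / 19.4% = 7.10% / 19.4% = 0.3660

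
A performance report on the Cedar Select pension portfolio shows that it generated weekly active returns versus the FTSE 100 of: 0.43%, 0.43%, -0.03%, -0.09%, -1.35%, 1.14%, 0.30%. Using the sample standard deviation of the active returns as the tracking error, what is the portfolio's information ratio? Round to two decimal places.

0.16

Mean return r̄ = 0.830 / 7 = 0.1186%
Σ(r − r̄)² = 3.4925; sample σ = √(3.4925/6) = 0.7629%
IR = r̄ / tracking error = 0.1186 / 0.7629 = 0.1555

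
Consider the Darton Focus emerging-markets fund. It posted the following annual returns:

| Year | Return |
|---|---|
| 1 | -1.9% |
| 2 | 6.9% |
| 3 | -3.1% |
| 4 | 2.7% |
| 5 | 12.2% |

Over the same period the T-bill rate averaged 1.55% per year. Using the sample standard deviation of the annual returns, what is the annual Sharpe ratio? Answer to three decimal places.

r̄ = (-1.9 + 6.9 − 3.1 + 2.7 + 12.2) / 5 = 16.80 / 5 = 3.3600%
Sample σ = √[Σ(r − r̄)² / 4] = √[160.5120 / 4] = √40.1280 = 6.3347%
Sharpe = (r̄ − rf) / σ = (3.3600 − 1.55) / 6.3347 = 1.8100 / 6.3347 = 0.2857

0.286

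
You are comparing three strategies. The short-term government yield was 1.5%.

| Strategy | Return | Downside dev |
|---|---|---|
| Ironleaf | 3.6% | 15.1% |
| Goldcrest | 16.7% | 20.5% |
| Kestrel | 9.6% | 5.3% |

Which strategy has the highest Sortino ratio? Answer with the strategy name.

Kestrel

Ironleaf: Sortino ratio = (3.6% − 1.5%) / 15.1% = 0.139
Goldcrest: Sortino ratio = (16.7% − 1.5%) / 20.5% = 0.741
Kestrel: Sortino ratio = (9.6% − 1.5%) / 5.3% = 1.528
Highest: Kestrel (1.528).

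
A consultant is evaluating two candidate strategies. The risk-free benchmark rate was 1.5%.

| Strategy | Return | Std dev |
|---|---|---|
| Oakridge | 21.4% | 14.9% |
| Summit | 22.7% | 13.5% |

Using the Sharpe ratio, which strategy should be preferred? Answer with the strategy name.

Summit

Oakridge: Sharpe ratio = (21.4% − 1.5%) / 14.9% = 1.336
Summit: Sharpe ratio = (22.7% − 1.5%) / 13.5% = 1.570
Highest: Summit (1.570).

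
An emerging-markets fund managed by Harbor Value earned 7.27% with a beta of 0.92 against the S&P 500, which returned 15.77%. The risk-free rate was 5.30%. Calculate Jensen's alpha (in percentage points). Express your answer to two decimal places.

CAPM expected return = Rf + β(Rm − Rf) = 5.30% + 0.92 × (15.77% − 5.30%) = 5.3 + 0.92 × 10.47 = 14.9324%
Jensen's α = Rp − E[R] = 7.27% − 14.9324% = -7.6624

-7.66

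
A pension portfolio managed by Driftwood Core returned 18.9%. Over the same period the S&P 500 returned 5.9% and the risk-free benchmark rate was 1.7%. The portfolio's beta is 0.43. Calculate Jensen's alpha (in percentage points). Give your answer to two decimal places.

CAPM expected return = Rf + β(Rm − Rf) = 1.7% + 0.43 × (5.9% − 1.7%) = 1.7 + 0.43 × 4.20 = 3.5060%
Jensen's α = Rp − E[R] = 18.9% − 3.5060% = 15.3940

15.39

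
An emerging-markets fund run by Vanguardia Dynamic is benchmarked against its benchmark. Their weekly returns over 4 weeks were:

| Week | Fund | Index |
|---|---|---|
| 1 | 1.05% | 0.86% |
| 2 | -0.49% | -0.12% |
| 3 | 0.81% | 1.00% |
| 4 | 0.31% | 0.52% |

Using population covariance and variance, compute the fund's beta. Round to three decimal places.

r̄p = 0.4200%,  r̄m = 0.5650%
Cov = Σ(rp − r̄p)(rm − r̄m) / 4 = 0.2460
Var(rm) = Σ(rm − r̄m)² / 4 = 0.1869
β = Cov / Var = 0.2460 / 0.1869 = 1.3162

1.316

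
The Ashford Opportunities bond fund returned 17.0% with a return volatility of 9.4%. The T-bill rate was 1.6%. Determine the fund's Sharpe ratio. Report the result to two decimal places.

Sharpe = (Rp − Rf) / σp = (17.0% − 1.6%) / 9.4% = 15.40% / 9.4% = 1.6383

1.64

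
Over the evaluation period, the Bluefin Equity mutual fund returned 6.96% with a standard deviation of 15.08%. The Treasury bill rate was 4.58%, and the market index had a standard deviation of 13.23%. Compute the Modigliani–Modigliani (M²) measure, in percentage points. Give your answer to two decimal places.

Sharpe = (Rp − Rf) / σp = (6.96% − 4.58%) / 15.08% = 0.1578
M² = Rf + Sharpe × σm = 4.58% + 0.1578 × 13.23% = 6.6677%

6.67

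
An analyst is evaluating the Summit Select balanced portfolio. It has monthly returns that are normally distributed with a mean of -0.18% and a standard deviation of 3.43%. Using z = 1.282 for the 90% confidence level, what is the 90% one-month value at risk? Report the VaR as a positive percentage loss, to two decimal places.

4.58

VaR (as % loss) = −(μ − z·σ) = −(-0.18% − 1.282 × 3.43%) = −(-4.57726%) = 4.57726%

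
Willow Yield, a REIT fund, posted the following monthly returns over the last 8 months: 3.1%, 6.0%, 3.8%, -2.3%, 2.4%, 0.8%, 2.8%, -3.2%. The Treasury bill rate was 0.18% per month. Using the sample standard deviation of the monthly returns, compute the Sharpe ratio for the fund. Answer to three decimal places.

Mean return μ = 13.40 / 8 = 1.6750%
Σ(r − μ)² = (3.1 − 1.6750)² + (6 − 1.6750)² + (3.8 − 1.6750)² + … = 67.3750
sample σ = √(67.3750 / 7) = √9.6250 = 3.1024%
Sharpe = (μ − rf) / σ = (1.6750 − 0.18) / 3.1024 = 1.4950 / 3.1024 = 0.4819

0.482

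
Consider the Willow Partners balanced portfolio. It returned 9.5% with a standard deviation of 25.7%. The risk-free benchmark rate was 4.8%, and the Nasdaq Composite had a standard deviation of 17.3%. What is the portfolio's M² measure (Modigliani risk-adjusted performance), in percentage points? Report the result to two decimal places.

Sharpe = (Rp − Rf) / σp = (9.5% − 4.8%) / 25.7% = 0.1829
M² = Rf + Sharpe × σm = 4.8% + 0.1829 × 17.3% = 7.9642%

7.96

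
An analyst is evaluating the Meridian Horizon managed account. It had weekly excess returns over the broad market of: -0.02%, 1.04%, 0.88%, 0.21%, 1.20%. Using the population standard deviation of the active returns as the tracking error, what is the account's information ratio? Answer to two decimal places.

1.38

r̄ = (-0.02 + 1.04 + 0.88 + 0.21 + 1.2) / 5 = 3.310 / 5 = 0.6620%
Population std dev = √[1.1493 / 5] = 0.4794%
IR = r̄ / tracking error = 0.6620 / 0.4794 = 1.3809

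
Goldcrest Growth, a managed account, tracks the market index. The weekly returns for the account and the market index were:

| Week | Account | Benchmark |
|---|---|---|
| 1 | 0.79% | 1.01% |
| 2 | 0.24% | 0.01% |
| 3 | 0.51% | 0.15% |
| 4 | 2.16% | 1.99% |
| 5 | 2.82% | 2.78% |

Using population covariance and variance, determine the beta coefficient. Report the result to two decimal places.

r̄p = 1.3040%,  r̄m = 1.1880%
Cov = Σ(rp − r̄p)(rm − r̄m) / 5 = 1.0538
Var(rm) = Σ(rm − r̄m)² / 5 = 1.1349
β = Cov / Var = 1.0538 / 1.1349 = 0.9285

0.93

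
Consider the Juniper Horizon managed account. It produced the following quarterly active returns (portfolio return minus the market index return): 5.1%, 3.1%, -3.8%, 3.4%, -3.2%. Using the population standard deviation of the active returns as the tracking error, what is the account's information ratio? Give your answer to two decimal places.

r̄ = (5.1 + 3.1 − 3.8 + 3.4 − 3.2) / 5 = 0.9200%
Σ(r − r̄)² = 67.6280; population σ = √(67.6280/5) = 3.6777%
IR = r̄ / tracking error = 0.9200 / 3.6777 = 0.2502

0.25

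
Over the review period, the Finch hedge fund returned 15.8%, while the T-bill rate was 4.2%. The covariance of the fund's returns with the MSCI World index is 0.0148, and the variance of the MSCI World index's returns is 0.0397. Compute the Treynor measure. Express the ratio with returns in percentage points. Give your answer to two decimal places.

31.12

β = Cov / Var = 0.0148 / 0.0397 = 0.3728
Treynor = (Rp − Rf) / β = (15.8% − 4.2%) / 0.3728 = 11.60 / 0.3728 = 31.1159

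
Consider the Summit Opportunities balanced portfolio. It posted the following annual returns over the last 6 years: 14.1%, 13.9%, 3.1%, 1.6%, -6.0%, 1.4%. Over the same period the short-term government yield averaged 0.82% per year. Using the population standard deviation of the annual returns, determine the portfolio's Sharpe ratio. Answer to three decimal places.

0.537

r̄ = (14.1 + 13.9 + 3.1 + 1.6 − 6 + 1.4) / 6 = 28.10 / 6 = 4.6833%
Σ(r − r̄)² = (14.1 − 4.6833)² + (13.9 − 4.6833)² + … = 310.5483
σ = √[310.5483 / 6] = 7.1943%
Sharpe = (r̄ − rf) / σ = (4.6833 − 0.82) / 7.1943 = 3.8633 / 7.1943 = 0.5370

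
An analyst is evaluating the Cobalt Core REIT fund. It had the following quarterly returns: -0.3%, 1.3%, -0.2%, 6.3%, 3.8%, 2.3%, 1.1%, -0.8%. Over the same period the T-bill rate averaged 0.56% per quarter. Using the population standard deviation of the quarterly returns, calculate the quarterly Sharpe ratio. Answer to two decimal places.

0.50

μ = (-0.3 + 1.3 − 0.2 + 6.3 + 3.8 + 2.3 + 1.1 − 0.8) / 8 = 1.6875%
Population σ = √[Σ(r − μ)² / 8] = √[40.3088 / 8] = √5.0386 = 2.2447%
Sharpe = (μ − rf) / σ = (1.6875 − 0.56) / 2.2447 = 1.1275 / 2.2447 = 0.5023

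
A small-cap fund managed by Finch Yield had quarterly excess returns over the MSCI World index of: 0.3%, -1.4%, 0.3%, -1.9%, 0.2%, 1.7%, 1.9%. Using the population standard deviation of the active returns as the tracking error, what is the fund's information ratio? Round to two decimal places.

μ = (0.3 − 1.4 + 0.3 − 1.9 + 0.2 + 1.7 + 1.9) / 7 = 1.10 / 7 = 0.1571%
Population std dev = √[12.1171 / 7] = 1.3157%
IR = μ / tracking error = 0.1571 / 1.3157 = 0.1194

0.12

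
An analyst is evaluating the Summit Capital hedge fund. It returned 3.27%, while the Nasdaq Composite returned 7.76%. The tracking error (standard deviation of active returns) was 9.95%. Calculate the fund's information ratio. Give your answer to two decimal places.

IR = (Rp − Rb) / TE = (3.27% − 7.76%) / 9.95% = -4.49% / 9.95% = -0.4513

-0.45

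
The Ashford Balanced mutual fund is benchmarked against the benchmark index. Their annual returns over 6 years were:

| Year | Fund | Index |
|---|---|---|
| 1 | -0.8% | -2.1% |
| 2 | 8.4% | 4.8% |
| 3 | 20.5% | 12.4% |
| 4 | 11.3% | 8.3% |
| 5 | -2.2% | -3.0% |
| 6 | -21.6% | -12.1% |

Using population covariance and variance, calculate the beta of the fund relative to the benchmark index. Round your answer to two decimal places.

1.62

r̄p = 2.6000%,  r̄m = 1.3833%
Cov = Σ(rp − r̄p)(rm − r̄m) / 6 = 106.0617
Var(rm) = Σ(rm − r̄m)² / 6 = 65.6714
β = Cov / Var = 106.0617 / 65.6714 = 1.6150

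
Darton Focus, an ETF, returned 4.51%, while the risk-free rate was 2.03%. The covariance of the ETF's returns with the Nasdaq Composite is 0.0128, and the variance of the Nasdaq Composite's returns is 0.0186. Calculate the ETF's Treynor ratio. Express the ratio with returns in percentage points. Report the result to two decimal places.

β = Cov / Var = 0.0128 / 0.0186 = 0.6882
Treynor = (Rp − Rf) / β = (4.51% − 2.03%) / 0.6882 = 2.48 / 0.6882 = 3.6036

3.60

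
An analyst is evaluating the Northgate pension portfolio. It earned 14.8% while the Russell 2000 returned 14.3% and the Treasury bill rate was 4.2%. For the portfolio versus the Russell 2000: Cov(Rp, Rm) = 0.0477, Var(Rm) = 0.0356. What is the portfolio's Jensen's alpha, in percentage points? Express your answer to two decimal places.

-2.93

β = Cov / Var = 0.0477 / 0.0356 = 1.3399
E[R] = Rf + β(Rm − Rf) = 4.2% + 1.3399 × (14.3% − 4.2%) = 17.7330%
α = Rp − E[R] = 14.8% − 17.7330% = -2.9330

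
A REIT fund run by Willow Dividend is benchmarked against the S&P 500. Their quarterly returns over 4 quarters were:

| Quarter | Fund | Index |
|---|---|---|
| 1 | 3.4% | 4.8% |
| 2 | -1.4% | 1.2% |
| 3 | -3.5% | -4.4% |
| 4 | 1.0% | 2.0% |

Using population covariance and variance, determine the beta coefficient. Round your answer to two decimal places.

r̄p = -0.1250%,  r̄m = 0.9000%
Cov = Σ(rp − r̄p)(rm − r̄m) / 4 = 8.1225
Var(rm) = Σ(rm − r̄m)² / 4 = 11.1500
β = Cov / Var = 8.1225 / 11.1500 = 0.7285

0.73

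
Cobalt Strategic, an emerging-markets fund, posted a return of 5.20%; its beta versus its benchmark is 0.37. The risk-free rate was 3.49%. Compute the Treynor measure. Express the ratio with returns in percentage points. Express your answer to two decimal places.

4.62

Treynor = (Rp − Rf) / β = (5.20% − 3.49%) / 0.37 = 1.71 / 0.37 = 4.6216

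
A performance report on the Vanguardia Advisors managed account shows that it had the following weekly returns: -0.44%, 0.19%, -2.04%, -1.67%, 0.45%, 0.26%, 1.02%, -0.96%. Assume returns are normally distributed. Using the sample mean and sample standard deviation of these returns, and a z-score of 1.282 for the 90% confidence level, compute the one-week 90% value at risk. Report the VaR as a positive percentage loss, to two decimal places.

Mean return r̄ = -3.190 / 8 = -0.3988%
Sample std dev = √[8.1403 / 7] = 1.0784%
VaR = −(r̄ − z·σ) = −(-0.3988 − 1.282 × 1.0784) = −(-1.7813) = 1.7813%

1.78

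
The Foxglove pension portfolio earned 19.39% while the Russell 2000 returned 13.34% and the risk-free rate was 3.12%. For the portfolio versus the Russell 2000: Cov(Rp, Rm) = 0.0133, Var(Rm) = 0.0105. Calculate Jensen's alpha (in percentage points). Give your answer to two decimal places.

3.32

β = Cov / Var = 0.0133 / 0.0105 = 1.2667
E[R] = Rf + β(Rm − Rf) = 3.12% + 1.2667 × (13.34% − 3.12%) = 16.0657%
α = Rp − E[R] = 19.39% − 16.0657% = 3.3243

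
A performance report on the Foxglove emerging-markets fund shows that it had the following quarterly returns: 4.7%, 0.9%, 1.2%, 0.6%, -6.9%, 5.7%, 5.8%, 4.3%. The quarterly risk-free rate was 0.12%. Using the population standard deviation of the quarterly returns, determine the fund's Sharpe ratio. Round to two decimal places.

r̄ = (4.7 + 0.9 + 1.2 + 0.6 − 6.9 + 5.7 + 5.8 + 4.3) / 8 = 16.30 / 8 = 2.0375%
Population σ = √[Σ(r − r̄)² / 8] = √[123.7188 / 8] = √15.4649 = 3.9325%
Sharpe = (r̄ − rf) / σ = (2.0375 − 0.12) / 3.9325 = 1.9175 / 3.9325 = 0.4876

0.49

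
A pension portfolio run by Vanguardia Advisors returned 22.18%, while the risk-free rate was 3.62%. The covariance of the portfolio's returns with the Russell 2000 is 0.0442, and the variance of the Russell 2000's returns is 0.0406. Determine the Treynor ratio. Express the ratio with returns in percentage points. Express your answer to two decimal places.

β = Cov / Var = 0.0442 / 0.0406 = 1.0887
Treynor = (Rp − Rf) / β = (22.18% − 3.62%) / 1.0887 = 18.56 / 1.0887 = 17.0479

17.05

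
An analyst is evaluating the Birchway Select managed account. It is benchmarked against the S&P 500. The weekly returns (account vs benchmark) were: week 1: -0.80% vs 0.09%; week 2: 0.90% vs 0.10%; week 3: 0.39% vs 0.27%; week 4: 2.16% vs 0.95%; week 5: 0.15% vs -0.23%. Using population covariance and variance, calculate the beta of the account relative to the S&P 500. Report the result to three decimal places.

r̄p = 0.5600%,  r̄m = 0.2360%
Cov = Σ(rp − r̄p)(rm − r̄m) / 5 = 0.2960
Var(rm) = Σ(rm − r̄m)² / 5 = 0.1536
β = Cov / Var = 0.2960 / 0.1536 = 1.9271

1.927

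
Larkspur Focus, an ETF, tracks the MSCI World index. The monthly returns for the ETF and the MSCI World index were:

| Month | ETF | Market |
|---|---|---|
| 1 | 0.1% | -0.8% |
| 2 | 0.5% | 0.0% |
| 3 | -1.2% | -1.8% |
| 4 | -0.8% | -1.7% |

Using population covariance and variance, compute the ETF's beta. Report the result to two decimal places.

r̄p = -0.3500%,  r̄m = -1.0750%
Cov = Σ(rp − r̄p)(rm − r̄m) / 4 = 0.4838
Var(rm) = Σ(rm − r̄m)² / 4 = 0.5369
β = Cov / Var = 0.4838 / 0.5369 = 0.9011

0.90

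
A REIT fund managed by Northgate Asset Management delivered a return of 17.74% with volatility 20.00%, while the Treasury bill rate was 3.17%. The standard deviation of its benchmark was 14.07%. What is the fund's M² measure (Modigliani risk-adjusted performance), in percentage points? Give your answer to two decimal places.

Sharpe = (Rp − Rf) / σp = (17.74% − 3.17%) / 20.00% = 0.7285
M² = Rf + Sharpe × σm = 3.17% + 0.7285 × 14.07% = 13.4200%

13.42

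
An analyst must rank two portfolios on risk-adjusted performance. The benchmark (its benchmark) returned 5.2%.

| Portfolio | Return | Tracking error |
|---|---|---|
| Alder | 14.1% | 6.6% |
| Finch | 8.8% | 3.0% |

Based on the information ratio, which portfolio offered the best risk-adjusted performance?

Alder: IR = (14.1% − 5.2%) / 6.6% = 1.348
Finch: IR = (8.8% − 5.2%) / 3.0% = 1.200
Highest: Alder (1.348).

Alder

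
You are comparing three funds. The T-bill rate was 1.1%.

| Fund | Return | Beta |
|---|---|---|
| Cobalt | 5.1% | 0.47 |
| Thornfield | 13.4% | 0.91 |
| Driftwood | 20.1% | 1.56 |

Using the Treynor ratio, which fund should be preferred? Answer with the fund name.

Thornfield

Cobalt: Treynor = (5.1% − 1.1%) / 0.47 = 8.511
Thornfield: Treynor = (13.4% − 1.1%) / 0.91 = 13.516
Driftwood: Treynor = (20.1% − 1.1%) / 1.56 = 12.179
Highest: Thornfield (13.516).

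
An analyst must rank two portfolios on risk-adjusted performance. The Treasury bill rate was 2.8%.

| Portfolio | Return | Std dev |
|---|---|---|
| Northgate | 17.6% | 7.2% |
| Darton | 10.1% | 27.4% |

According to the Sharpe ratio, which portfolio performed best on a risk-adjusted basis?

Northgate: Sharpe ratio = (17.6% − 2.8%) / 7.2% = 2.056
Darton: Sharpe ratio = (10.1% − 2.8%) / 27.4% = 0.266
Highest: Northgate (2.056).

Northgate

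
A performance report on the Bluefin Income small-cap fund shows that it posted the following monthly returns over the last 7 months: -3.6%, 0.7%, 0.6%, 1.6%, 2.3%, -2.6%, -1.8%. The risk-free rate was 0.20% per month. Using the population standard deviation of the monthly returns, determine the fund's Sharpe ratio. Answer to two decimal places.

Mean return μ = -2.80 / 7 = -0.4000%
Σ(r − μ)² = (-3.6 − (-0.4000))² + (0.7 − (-0.4000))² + (0.6 − (-0.4000))² + … = 30.5400
σ = √[30.5400 / 7] = 2.0887%
Sharpe = (μ − rf) / σ = (-0.4000 − 0.2) / 2.0887 = -0.6000 / 2.0887 = -0.2873

-0.29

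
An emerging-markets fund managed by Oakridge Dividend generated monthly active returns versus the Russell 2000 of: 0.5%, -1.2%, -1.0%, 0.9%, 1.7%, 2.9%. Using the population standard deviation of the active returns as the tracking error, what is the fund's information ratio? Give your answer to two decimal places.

0.44

r̄ = (0.5 − 1.2 − 1 + 0.9 + 1.7 + 2.9) / 6 = 0.6333%
Σ(r − r̄)² = (0.5 − 0.6333)² + (-1.2 − 0.6333)² + … = 12.3933
σ = √[12.3933 / 6] = 1.4372%
IR = r̄ / tracking error = 0.6333 / 1.4372 = 0.4406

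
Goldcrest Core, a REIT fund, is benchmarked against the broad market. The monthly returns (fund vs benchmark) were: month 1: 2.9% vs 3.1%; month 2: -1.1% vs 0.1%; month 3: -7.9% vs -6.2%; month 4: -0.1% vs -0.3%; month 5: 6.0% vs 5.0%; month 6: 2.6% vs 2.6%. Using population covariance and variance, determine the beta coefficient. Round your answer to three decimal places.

1.210

r̄p = 0.4000%,  r̄m = 0.7167%
Cov = Σ(rp − r̄p)(rm − r̄m) / 6 = 15.4883
Var(rm) = Σ(rm − r̄m)² / 6 = 12.8047
β = Cov / Var = 15.4883 / 12.8047 = 1.2096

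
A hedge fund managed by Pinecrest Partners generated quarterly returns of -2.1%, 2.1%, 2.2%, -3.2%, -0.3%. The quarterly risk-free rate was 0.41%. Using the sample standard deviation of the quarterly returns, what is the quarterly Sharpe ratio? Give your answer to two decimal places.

r̄ = (-2.1 + 2.1 + 2.2 − 3.2 − 0.3) / 5 = -1.30 / 5 = -0.2600%
Σ(r − r̄)² = (-2.1 − (-0.2600))² + (2.1 − (-0.2600))² + … = 23.6520
sample σ = √(23.6520 / 4) = √5.9130 = 2.4317%
Sharpe = (r̄ − rf) / σ = (-0.2600 − 0.41) / 2.4317 = -0.6700 / 2.4317 = -0.2755

-0.28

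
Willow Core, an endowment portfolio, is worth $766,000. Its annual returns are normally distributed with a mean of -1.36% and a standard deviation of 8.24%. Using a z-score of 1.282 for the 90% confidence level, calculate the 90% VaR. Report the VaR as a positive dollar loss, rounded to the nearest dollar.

Return at the 90% tail: μ − z·σ = -1.36% − 1.282 × 8.24% = -1.36 − 10.56368 = -11.92368%
VaR = −(-11.92368%) × $766,000 = 11.92368% × $766,000 = $91,335

$91,335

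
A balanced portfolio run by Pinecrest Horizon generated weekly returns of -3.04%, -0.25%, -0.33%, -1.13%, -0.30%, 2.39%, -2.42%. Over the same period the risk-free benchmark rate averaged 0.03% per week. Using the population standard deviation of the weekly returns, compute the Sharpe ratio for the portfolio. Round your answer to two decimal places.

Mean return r̄ = -5.080 / 7 = -0.7257%
Population std dev = √[18.6618 / 7] = 1.6328%
Sharpe = (r̄ − rf) / σ = (-0.7257 − 0.03) / 1.6328 = -0.7557 / 1.6328 = -0.4628

-0.46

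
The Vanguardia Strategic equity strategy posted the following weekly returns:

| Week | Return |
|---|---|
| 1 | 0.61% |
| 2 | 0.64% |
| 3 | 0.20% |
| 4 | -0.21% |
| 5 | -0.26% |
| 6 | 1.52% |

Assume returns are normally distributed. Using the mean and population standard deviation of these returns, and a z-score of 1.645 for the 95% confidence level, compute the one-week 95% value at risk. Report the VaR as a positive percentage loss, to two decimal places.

0.58

Mean return r̄ = 2.500 / 6 = 0.4167%
Σ(r − r̄)² = 2.2021; population σ = √(2.2021/6) = 0.6058%
VaR = −(r̄ − z·σ) = −(0.4167 − 1.645 × 0.6058) = −(-0.5798) = 0.5798%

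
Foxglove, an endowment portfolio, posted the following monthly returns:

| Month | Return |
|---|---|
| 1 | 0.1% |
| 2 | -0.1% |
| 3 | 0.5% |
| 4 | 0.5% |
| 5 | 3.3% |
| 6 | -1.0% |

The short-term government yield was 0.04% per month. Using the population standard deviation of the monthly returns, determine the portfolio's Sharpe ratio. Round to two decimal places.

0.38

μ = (0.1 − 0.1 + 0.5 + 0.5 + 3.3 − 1) / 6 = 0.5500%
Population std dev = √[10.5950 / 6] = 1.3288%
Sharpe = (μ − rf) / σ = (0.5500 − 0.04) / 1.3288 = 0.5100 / 1.3288 = 0.3838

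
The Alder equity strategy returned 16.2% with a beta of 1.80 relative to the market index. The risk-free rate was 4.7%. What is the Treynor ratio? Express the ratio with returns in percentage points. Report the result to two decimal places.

Treynor = (Rp − Rf) / β = (16.2% − 4.7%) / 1.80 = 11.50 / 1.80 = 6.3889

6.39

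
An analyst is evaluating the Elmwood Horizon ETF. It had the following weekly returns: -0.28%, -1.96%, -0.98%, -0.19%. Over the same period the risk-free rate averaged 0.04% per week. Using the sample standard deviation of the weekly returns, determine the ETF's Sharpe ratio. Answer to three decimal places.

-1.091

r̄ = (-0.28 − 1.96 − 0.98 − 0.19) / 4 = -0.8525%
Sample std dev = √[2.0095 / 3] = 0.8184%
Sharpe = (r̄ − rf) / σ = (-0.8525 − 0.04) / 0.8184 = -0.8925 / 0.8184 = -1.0905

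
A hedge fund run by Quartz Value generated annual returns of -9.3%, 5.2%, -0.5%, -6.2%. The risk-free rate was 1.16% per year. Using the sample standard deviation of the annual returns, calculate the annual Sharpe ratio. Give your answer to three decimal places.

-0.603

Mean return r̄ = -10.80 / 4 = -2.7000%
Sample σ = √[Σ(r − r̄)² / 3] = √[123.0600 / 3] = √41.0200 = 6.4047%
Sharpe = (r̄ − rf) / σ = (-2.7000 − 1.16) / 6.4047 = -3.8600 / 6.4047 = -0.6027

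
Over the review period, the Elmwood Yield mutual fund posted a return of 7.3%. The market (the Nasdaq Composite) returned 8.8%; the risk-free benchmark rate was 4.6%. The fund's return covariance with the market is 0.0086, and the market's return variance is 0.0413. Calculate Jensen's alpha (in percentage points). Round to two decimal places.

1.83

β = Cov / Var = 0.0086 / 0.0413 = 0.2082
E[R] = Rf + β(Rm − Rf) = 4.6% + 0.2082 × (8.8% − 4.6%) = 5.4744%
α = Rp − E[R] = 7.3% − 5.4744% = 1.8256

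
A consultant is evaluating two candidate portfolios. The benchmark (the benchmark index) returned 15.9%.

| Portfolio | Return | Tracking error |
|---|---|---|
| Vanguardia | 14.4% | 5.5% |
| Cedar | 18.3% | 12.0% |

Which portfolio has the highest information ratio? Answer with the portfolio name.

Vanguardia: IR = (14.4% − 15.9%) / 5.5% = -0.273
Cedar: IR = (18.3% − 15.9%) / 12.0% = 0.200
Highest: Cedar (0.200).

Cedar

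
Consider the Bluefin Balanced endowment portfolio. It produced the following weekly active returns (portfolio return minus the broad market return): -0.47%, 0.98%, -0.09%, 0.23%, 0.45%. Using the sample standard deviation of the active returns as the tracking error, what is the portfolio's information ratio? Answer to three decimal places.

Mean return μ = 1.100 / 5 = 0.2200%
Sample std dev = √[1.2028 / 4] = 0.5484%
IR = μ / tracking error = 0.2200 / 0.5484 = 0.4012

0.401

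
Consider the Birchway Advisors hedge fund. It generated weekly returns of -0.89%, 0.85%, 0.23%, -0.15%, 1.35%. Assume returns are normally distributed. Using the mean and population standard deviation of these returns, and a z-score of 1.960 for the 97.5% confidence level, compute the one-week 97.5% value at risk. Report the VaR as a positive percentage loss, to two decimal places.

1.25

Mean return r̄ = 1.390 / 5 = 0.2780%
Σ(r − r̄)² = 3.0261; population σ = √(3.0261/5) = 0.7780%
VaR = −(r̄ − z·σ) = −(0.2780 − 1.960 × 0.7780) = −(-1.2469) = 1.2469%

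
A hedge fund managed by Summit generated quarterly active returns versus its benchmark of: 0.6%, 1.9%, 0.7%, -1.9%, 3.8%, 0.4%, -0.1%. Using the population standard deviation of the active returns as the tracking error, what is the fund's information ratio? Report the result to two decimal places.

0.47

Mean return μ = 5.40 / 7 = 0.7714%
Σ(r − μ)² = 18.5143; population σ = √(18.5143/7) = 1.6263%
IR = μ / tracking error = 0.7714 / 1.6263 = 0.4743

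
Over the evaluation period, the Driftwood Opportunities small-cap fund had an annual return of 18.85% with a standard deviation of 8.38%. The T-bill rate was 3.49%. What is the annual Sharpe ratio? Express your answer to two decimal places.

Sharpe = (Rp − Rf) / σp = (18.85% − 3.49%) / 8.38% = 15.36% / 8.38% = 1.8329

1.83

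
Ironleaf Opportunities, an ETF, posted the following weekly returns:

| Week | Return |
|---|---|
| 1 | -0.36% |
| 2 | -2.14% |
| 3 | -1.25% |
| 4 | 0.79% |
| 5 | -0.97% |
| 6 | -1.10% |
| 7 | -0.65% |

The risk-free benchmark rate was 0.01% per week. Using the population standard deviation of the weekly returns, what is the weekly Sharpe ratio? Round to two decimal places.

r̄ = (-0.36 − 2.14 − 1.25 + 0.79 − 0.97 − 1.1 − 0.65) / 7 = -0.8114%
Population std dev = √[4.8603 / 7] = 0.8333%
Sharpe = (r̄ − rf) / σ = (-0.8114 − 0.01) / 0.8333 = -0.8214 / 0.8333 = -0.9857

-0.99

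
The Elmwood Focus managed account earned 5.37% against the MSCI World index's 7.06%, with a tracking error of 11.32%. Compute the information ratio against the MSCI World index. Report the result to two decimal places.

-0.15

IR = (Rp − Rb) / TE = (5.37% − 7.06%) / 11.32% = -1.69% / 11.32% = -0.1493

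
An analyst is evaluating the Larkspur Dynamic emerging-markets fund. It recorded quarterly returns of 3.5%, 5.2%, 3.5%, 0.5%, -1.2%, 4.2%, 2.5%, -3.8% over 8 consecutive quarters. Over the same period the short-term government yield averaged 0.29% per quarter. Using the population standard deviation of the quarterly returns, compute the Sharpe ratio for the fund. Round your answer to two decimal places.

r̄ = (3.5 + 5.2 + 3.5 + 0.5 − 1.2 + 4.2 + 2.5 − 3.8) / 8 = 14.40 / 8 = 1.8000%
Population σ = √[Σ(r − r̄)² / 8] = √[65.6400 / 8] = √8.2050 = 2.8644%
Sharpe = (r̄ − rf) / σ = (1.8000 − 0.29) / 2.8644 = 1.5100 / 2.8644 = 0.5272

0.53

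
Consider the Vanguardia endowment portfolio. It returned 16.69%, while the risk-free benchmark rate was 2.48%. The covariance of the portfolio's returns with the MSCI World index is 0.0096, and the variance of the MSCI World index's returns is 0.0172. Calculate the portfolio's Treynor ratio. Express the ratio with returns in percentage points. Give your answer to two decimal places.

25.46

β = Cov / Var = 0.0096 / 0.0172 = 0.5581
Treynor = (Rp − Rf) / β = (16.69% − 2.48%) / 0.5581 = 14.21 / 0.5581 = 25.4614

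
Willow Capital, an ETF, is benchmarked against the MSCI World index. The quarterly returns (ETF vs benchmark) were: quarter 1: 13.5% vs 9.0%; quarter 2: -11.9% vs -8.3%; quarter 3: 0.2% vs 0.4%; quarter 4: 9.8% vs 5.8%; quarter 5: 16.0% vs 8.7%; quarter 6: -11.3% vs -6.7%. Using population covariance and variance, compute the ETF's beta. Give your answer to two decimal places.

1.61

r̄p = 2.7167%,  r̄m = 1.4833%
Cov = Σ(rp − r̄p)(rm − r̄m) / 6 = 77.9869
Var(rm) = Σ(rm − r̄m)² / 6 = 48.5114
β = Cov / Var = 77.9869 / 48.5114 = 1.6076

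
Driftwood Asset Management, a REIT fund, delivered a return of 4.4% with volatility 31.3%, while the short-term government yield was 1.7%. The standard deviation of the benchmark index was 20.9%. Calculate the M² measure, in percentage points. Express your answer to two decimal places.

Sharpe = (Rp − Rf) / σp = (4.4% − 1.7%) / 31.3% = 0.0863
M² = Rf + Sharpe × σm = 1.7% + 0.0863 × 20.9% = 3.5037%

3.50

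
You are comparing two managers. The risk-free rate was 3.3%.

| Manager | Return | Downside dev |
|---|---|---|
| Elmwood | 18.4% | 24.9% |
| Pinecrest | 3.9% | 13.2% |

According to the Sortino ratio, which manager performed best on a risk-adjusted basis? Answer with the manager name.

Elmwood

Elmwood: Sortino ratio = (18.4% − 3.3%) / 24.9% = 0.606
Pinecrest: Sortino ratio = (3.9% − 3.3%) / 13.2% = 0.045
Highest: Elmwood (0.606).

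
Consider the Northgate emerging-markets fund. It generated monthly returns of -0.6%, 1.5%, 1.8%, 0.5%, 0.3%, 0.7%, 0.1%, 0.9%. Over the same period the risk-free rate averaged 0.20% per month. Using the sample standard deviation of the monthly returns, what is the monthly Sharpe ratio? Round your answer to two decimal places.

μ = (-0.6 + 1.5 + 1.8 + 0.5 + 0.3 + 0.7 + 0.1 + 0.9) / 8 = 5.20 / 8 = 0.6500%
Σ(r − μ)² = (-0.6 − 0.6500)² + (1.5 − 0.6500)² + (1.8 − 0.6500)² + … = 4.1200
σ = √[4.1200 / 7] = 0.7672%
Sharpe = (μ − rf) / σ = (0.6500 − 0.2) / 0.7672 = 0.4500 / 0.7672 = 0.5865

0.59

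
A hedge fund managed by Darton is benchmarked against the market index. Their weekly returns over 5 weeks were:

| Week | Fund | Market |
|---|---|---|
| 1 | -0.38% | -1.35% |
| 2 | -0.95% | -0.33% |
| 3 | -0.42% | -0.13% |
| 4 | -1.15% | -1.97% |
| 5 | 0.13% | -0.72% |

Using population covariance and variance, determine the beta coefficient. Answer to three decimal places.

0.244

r̄p = -0.5540%,  r̄m = -0.9000%
Cov = Σ(rp − r̄p)(rm − r̄m) / 5 = 0.1120
Var(rm) = Σ(rm − r̄m)² / 5 = 0.4595
β = Cov / Var = 0.1120 / 0.4595 = 0.2437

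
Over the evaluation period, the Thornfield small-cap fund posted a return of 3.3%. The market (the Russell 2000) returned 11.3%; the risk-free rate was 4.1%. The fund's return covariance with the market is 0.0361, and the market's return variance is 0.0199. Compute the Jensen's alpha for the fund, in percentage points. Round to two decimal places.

β = Cov / Var = 0.0361 / 0.0199 = 1.8141
E[R] = Rf + β(Rm − Rf) = 4.1% + 1.8141 × (11.3% − 4.1%) = 17.1615%
α = Rp − E[R] = 3.3% − 17.1615% = -13.8615

-13.86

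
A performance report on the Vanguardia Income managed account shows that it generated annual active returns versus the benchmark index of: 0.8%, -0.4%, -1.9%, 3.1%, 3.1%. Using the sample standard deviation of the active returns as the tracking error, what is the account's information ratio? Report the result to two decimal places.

0.43

Mean return μ = 4.70 / 5 = 0.9400%
Sample σ = √[Σ(r − μ)² / 4] = √[19.2120 / 4] = √4.8030 = 2.1916%
IR = μ / tracking error = 0.9400 / 2.1916 = 0.4289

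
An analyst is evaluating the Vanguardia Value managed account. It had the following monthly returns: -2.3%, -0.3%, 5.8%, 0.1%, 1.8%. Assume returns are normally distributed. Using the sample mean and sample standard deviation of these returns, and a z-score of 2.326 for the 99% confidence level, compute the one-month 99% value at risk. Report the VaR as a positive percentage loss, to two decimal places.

r̄ = (-2.3 − 0.3 + 5.8 + 0.1 + 1.8) / 5 = 5.10 / 5 = 1.0200%
Σ(r − r̄)² = (-2.3 − 1.0200)² + (-0.3 − 1.0200)² + … = 37.0680
sample σ = √(37.0680 / 4) = √9.2670 = 3.0442%
VaR = −(r̄ − z·σ) = −(1.0200 − 2.326 × 3.0442) = −(-6.0608) = 6.0608%

6.06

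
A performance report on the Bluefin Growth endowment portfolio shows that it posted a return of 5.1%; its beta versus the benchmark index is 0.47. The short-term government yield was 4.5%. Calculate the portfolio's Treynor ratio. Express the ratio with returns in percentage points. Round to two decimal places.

Treynor = (Rp − Rf) / β = (5.1% − 4.5%) / 0.47 = 0.60 / 0.47 = 1.2766

1.28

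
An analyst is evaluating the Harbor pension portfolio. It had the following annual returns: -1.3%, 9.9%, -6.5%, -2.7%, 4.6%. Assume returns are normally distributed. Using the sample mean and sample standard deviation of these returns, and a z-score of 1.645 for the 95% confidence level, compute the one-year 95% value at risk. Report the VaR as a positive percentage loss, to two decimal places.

μ = (-1.3 + 9.9 − 6.5 − 2.7 + 4.6) / 5 = 4.00 / 5 = 0.8000%
Σ(r − μ)² = 167.2000; sample σ = √(167.2000/4) = 6.4653%
VaR = −(μ − z·σ) = −(0.8000 − 1.645 × 6.4653) = −(-9.8354) = 9.8354%

9.84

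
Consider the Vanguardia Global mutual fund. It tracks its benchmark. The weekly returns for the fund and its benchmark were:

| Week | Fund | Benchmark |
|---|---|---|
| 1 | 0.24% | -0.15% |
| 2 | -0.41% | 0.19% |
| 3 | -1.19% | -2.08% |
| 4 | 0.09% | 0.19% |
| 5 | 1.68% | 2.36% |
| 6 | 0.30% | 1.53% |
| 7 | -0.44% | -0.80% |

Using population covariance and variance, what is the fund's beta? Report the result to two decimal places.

r̄p = 0.0386%,  r̄m = 0.1771%
Cov = Σ(rp − r̄p)(rm − r̄m) / 7 = 1.0152
Var(rm) = Σ(rm − r̄m)² / 7 = 1.8217
β = Cov / Var = 1.0152 / 1.8217 = 0.5573

0.56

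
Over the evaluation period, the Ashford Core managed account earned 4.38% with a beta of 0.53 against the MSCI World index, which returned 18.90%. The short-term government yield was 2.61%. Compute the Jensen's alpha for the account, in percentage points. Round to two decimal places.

CAPM expected return = Rf + β(Rm − Rf) = 2.61% + 0.53 × (18.90% − 2.61%) = 2.61 + 0.53 × 16.29 = 11.2437%
Jensen's α = Rp − E[R] = 4.38% − 11.2437% = -6.8637

-6.86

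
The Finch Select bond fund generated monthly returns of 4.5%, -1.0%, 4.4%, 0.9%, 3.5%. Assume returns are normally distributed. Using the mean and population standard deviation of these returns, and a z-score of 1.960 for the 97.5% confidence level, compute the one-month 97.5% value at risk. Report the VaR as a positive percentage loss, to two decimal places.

r̄ = (4.5 − 1 + 4.4 + 0.9 + 3.5) / 5 = 12.30 / 5 = 2.4600%
Σ(r − r̄)² = (4.5 − 2.4600)² + (-1 − 2.4600)² + (4.4 − 2.4600)² + … = 23.4120
population σ = √(23.4120 / 5) = √4.6824 = 2.1639%
VaR = −(r̄ − z·σ) = −(2.4600 − 1.960 × 2.1639) = −(-1.7812) = 1.7812%

1.78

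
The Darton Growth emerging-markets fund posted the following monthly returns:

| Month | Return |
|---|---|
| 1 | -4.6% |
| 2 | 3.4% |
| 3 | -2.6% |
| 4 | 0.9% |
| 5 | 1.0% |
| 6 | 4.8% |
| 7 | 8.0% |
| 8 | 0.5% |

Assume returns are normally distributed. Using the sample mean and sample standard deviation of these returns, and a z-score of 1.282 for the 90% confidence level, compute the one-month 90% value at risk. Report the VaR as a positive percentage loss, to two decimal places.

Mean return r̄ = 11.40 / 8 = 1.4250%
Σ(r − r̄)² = (-4.6 − 1.4250)² + (3.4 − 1.4250)² + … = 112.3350
sample σ = √(112.3350 / 7) = √16.0479 = 4.0060%
VaR = −(r̄ − z·σ) = −(1.4250 − 1.282 × 4.0060) = −(-3.7107) = 3.7107%

3.71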